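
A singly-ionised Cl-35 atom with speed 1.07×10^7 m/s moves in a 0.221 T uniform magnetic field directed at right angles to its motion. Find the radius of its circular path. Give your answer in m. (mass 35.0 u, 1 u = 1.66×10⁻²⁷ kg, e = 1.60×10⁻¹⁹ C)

r ≈ 17.6 m

The magnetic force provides the centripetal force: qvB = mv²/r, so r = mv/(qB).
r = (5.81×10^-26 kg)(1.07×10^7 m/s) / [(1×1.60×10^-19 C)(0.221 T)] = 17.6 m.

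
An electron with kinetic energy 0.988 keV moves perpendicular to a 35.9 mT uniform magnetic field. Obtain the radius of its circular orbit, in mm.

Convert the energy: K = 0.988 keV = 1.58×10^-16 J.
v = √(2K/m) = √(2·1.58×10^-16/9.11×10^-31) = 1.86×10^7 m/s.
r = mv/(qB) = (9.11×10^-31)(1.86×10^7) / [(1×1.60×10^-19)(0.0359)] = 2.95×10^-3 m.

r ≈ 2.95 mm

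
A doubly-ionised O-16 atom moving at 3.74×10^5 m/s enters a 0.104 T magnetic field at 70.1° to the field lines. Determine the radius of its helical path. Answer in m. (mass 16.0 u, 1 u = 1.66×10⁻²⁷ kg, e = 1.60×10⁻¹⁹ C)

r ≈ 0.281 m

Only the perpendicular component v⊥ = v sin70.1° = 3.52×10^5 m/s is bent by the field.
r = m v⊥ /(qB) = (2.66×10^-26)(3.52×10^5) / [(2×1.60×10^-19)(0.104)] = 0.281 m.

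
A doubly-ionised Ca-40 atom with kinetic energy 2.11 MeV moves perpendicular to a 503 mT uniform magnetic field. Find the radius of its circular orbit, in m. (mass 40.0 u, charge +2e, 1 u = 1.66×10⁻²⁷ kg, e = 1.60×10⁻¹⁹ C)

Convert the energy: K = 2.11 MeV = 3.38×10^-13 J.
v = √(2K/m) = √(2·3.38×10^-13/6.64×10^-26) = 3.19×10^6 m/s.
r = mv/(qB) = (6.64×10^-26)(3.19×10^6) / [(2×1.60×10^-19)(0.503)] = 1.32 m.

r ≈ 1.32 m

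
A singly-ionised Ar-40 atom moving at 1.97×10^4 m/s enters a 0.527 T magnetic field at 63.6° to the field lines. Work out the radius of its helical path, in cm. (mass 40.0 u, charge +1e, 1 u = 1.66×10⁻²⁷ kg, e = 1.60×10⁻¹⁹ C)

Only the perpendicular component v⊥ = v sin63.6° = 1.76×10^4 m/s is bent by the field.
r = m v⊥ /(qB) = (6.64×10^-26)(1.76×10^4) / [(1×1.60×10^-19)(0.527)] = 0.0139 m.

r ≈ 1.39 cm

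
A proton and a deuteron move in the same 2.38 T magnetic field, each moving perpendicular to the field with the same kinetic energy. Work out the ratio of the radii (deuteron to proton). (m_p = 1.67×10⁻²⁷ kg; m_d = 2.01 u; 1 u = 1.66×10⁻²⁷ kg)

r = √(2mK)/(qB) ⇒ at equal K, r ∝ √m/q.
r_{deuteron}/r_{proton} = 1.41.

ratio ≈ 1.41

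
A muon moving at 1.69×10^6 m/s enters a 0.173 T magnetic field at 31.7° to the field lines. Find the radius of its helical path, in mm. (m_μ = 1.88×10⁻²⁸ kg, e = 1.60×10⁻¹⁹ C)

r ≈ 6.03 mm

Only the perpendicular component v⊥ = v sin31.7° = 8.88×10^5 m/s is bent by the field.
r = m v⊥ /(qB) = (1.88×10^-28)(8.88×10^5) / [(1×1.60×10^-19)(0.173)] = 6.03×10^-3 m.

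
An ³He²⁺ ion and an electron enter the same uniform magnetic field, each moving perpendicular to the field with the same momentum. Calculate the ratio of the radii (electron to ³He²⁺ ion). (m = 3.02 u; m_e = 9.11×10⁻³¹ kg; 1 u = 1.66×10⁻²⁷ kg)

r = p/(qB) ⇒ at equal p, r ∝ 1/q.
r_{electron}/r_{³He²⁺ ion} = 2.00.

ratio ≈ 2.00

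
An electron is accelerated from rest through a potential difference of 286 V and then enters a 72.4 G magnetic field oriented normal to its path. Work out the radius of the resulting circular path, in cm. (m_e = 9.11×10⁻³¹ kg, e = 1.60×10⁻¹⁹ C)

The kinetic energy gained is K = qV = (1×1.60×10^-19)(286) = 4.58×10^-17 J.
v = √(2K/m) = 1.00×10^7 m/s.
r = mv/(qB) = (9.11×10^-31)(1.00×10^7) / [(1×1.60×10^-19)(7.24×10^-3)] = 7.88×10^-3 m.

r ≈ 0.788 cm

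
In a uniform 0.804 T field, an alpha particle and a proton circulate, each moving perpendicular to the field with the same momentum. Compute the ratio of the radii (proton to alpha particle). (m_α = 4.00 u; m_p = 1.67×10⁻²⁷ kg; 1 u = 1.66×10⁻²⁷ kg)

r = p/(qB) ⇒ at equal p, r ∝ 1/q.
r_{proton}/r_{alpha particle} = 2.00.

ratio ≈ 2.00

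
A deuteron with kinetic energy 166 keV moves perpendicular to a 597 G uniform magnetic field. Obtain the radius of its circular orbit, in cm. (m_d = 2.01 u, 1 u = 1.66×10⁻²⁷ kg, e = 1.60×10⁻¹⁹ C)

Convert the energy: K = 166 keV = 2.66×10^-14 J.
v = √(2K/m) = √(2·2.66×10^-14/3.34×10^-27) = 3.99×10^6 m/s.
r = mv/(qB) = (3.34×10^-27)(3.99×10^6) / [(1×1.60×10^-19)(0.0597)] = 1.39 m.

r ≈ 139 cm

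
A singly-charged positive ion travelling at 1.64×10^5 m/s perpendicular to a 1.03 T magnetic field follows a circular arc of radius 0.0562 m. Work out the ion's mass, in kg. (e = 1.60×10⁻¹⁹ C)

m ≈ 5.65×10^-26 kg

qvB = mv²/r ⇒ m = qBr/v.
m = (1×1.60×10^-19)(1.03)(0.0562) / (1.64×10^5) = 5.65×10^-26 kg.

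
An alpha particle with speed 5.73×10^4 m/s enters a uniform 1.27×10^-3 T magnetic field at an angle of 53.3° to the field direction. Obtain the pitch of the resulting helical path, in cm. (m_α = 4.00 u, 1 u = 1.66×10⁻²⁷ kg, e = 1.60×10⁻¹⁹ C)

The velocity component along B is v∥ = v cos53.3° = 3.42×10^4 m/s.
The cyclotron period T = 2πm/(qB) = 1.03×10^-4 s is set by m, q, B alone.
Pitch = v∥·T = (3.42×10^4)(1.03×10^-4) = 3.52 m.

pitch ≈ 352 cm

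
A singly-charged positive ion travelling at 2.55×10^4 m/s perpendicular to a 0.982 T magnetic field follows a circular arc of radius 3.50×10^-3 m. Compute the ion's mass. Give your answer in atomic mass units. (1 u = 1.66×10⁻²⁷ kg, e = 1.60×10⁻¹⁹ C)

m ≈ 13.0 u

qvB = mv²/r ⇒ m = qBr/v.
m = (1×1.60×10^-19)(0.982)(3.50×10^-3) / (2.55×10^4) = 2.16×10^-26 kg = 13.0 u.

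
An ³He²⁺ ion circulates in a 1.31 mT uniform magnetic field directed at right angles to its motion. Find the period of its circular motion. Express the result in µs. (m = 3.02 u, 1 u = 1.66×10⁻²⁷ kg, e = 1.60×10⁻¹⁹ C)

T ≈ 75.1 µs

The cyclotron period is independent of speed: T = 2πm/(qB).
T = 2π(5.01×10^-27) / [(2×1.60×10^-19)(1.31×10^-3)] = 7.51×10^-5 s.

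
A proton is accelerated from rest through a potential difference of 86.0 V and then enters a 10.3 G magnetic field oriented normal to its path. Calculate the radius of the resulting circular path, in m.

r ≈ 1.30 m

The kinetic energy gained is K = qV = (1×1.60×10^-19)(86.0) = 1.38×10^-17 J.
v = √(2K/m) = 1.28×10^5 m/s.
r = mv/(qB) = (1.67×10^-27)(1.28×10^5) / [(1×1.60×10^-19)(1.03×10^-3)] = 1.30 m.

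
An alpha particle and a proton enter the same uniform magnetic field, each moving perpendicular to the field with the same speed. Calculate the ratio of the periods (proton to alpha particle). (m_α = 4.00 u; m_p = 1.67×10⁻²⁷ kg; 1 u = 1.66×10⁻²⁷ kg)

ratio ≈ 0.503

T = 2πm/(qB) is independent of speed, so T₂/T₁ = (m₂/q₂)/(m₁/q₁).
T_{proton}/T_{alpha particle} = (1.67×10^-27/1e) / (6.64×10^-27/2e) = 0.503.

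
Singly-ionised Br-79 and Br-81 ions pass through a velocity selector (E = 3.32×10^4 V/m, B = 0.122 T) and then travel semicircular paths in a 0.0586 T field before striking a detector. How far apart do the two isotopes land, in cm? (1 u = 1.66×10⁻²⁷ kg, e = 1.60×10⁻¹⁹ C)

Δd ≈ 19.3 cm

Both emerge at v = E/B₁ = 2.72×10^5 m/s.
r = mv/(qB₂), so r₁ = 3.8062 m and r₂ = 3.9026 m, giving Δr = 0.0964 m.
After a semicircle each ion lands a diameter 2r from the entry slit, so the separation is 2Δr = 0.193 m.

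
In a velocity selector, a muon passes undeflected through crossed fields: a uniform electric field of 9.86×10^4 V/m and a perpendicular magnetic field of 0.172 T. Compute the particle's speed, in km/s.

For zero net force, qE = qvB, so v = E/B.
v = (9.86×10^4) / (0.172) = 5.73×10^5 m/s.

v ≈ 573 km/s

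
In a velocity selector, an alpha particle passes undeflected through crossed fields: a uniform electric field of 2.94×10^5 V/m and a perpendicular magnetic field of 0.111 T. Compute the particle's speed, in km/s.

v ≈ 2650 km/s

For zero net force, qE = qvB, so v = E/B.
v = (2.94×10^5) / (0.111) = 2.65×10^6 m/s.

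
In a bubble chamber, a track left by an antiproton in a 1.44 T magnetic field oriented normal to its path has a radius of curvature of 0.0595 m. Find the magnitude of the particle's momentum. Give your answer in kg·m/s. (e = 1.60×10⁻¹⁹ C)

p ≈ 1.37×10^-20 kg·m/s

Since qvB = mv²/r, the momentum p = mv = qBr.
p = (1×1.60×10^-19)(1.44)(0.0595) = 1.37×10^-20 kg·m/s.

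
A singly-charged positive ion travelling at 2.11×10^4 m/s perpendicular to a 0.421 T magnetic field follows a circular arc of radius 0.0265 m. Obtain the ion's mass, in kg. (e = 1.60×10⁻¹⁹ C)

m ≈ 8.46×10^-26 kg

qvB = mv²/r ⇒ m = qBr/v.
m = (1×1.60×10^-19)(0.421)(0.0265) / (2.11×10^4) = 8.46×10^-26 kg.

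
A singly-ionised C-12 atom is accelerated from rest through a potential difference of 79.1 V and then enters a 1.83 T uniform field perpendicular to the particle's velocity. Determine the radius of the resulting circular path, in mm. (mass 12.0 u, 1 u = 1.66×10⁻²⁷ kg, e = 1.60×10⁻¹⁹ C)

r ≈ 2.43 mm

The kinetic energy gained is K = qV = (1×1.60×10^-19)(79.1) = 1.27×10^-17 J.
v = √(2K/m) = 3.56×10^4 m/s.
r = mv/(qB) = (1.99×10^-26)(3.56×10^4) / [(1×1.60×10^-19)(1.83)] = 2.43×10^-3 m.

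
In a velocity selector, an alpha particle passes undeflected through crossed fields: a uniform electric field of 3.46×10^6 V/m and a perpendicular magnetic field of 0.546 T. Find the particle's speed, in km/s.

For zero net force, qE = qvB, so v = E/B.
v = (3.46×10^6) / (0.546) = 6.34×10^6 m/s.

v ≈ 6340 km/s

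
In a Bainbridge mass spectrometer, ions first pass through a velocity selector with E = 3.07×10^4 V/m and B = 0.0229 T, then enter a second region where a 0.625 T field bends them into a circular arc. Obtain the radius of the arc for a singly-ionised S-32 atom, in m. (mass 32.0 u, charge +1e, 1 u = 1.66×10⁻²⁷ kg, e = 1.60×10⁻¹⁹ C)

The selector passes v = E/B = 3.07×10^4/0.0229 = 1.34×10^6 m/s.
In the deflection region, r = mv/(qB₂) = (5.31×10^-26)(1.34×10^6) / [(1×1.60×10^-19)(0.625)] = 0.712 m.

r ≈ 0.712 m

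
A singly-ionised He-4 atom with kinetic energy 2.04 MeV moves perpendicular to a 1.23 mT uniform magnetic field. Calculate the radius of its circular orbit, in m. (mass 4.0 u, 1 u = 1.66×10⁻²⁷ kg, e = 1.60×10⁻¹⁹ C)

Convert the energy: K = 2.04 MeV = 3.26×10^-13 J.
v = √(2K/m) = √(2·3.26×10^-13/6.64×10^-27) = 9.92×10^6 m/s.
r = mv/(qB) = (6.64×10^-27)(9.92×10^6) / [(1×1.60×10^-19)(1.23×10^-3)] = 335 m.

r ≈ 335 m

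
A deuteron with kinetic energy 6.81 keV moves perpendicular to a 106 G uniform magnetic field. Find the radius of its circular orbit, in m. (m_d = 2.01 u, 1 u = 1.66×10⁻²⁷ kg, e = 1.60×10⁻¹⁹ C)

r ≈ 1.59 m

Convert the energy: K = 6.81 keV = 1.09×10^-15 J.
v = √(2K/m) = √(2·1.09×10^-15/3.34×10^-27) = 8.08×10^5 m/s.
r = mv/(qB) = (3.34×10^-27)(8.08×10^5) / [(1×1.60×10^-19)(0.0106)] = 1.59 m.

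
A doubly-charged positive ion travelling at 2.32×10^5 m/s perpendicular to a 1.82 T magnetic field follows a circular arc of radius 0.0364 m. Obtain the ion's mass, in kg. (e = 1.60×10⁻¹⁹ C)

m ≈ 9.14×10^-26 kg

qvB = mv²/r ⇒ m = qBr/v.
m = (2×1.60×10^-19)(1.82)(0.0364) / (2.32×10^5) = 9.14×10^-26 kg.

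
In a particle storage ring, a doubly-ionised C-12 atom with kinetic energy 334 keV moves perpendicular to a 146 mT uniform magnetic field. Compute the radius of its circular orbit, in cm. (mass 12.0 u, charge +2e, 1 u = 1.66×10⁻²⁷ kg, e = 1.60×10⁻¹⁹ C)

Convert the energy: K = 334 keV = 5.34×10^-14 J.
v = √(2K/m) = √(2·5.34×10^-14/1.99×10^-26) = 2.32×10^6 m/s.
r = mv/(qB) = (1.99×10^-26)(2.32×10^6) / [(2×1.60×10^-19)(0.146)] = 0.988 m.

r ≈ 98.8 cm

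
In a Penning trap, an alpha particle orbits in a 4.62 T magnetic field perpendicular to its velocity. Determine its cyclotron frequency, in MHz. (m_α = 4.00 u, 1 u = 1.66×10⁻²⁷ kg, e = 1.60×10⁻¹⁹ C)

f = qB/(2πm) = (2×1.60×10^-19)(4.62) / [2π(6.64×10^-27)] = 3.54×10^7 Hz.

f ≈ 35.4 MHz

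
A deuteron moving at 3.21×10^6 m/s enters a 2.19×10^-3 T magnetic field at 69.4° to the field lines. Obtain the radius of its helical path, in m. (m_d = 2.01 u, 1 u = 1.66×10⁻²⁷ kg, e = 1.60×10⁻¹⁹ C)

r ≈ 28.6 m

Only the perpendicular component v⊥ = v sin69.4° = 3.00×10^6 m/s is bent by the field.
r = m v⊥ /(qB) = (3.34×10^-27)(3.00×10^6) / [(1×1.60×10^-19)(2.19×10^-3)] = 28.6 m.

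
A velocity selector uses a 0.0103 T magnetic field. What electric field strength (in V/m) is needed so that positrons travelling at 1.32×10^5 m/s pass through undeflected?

qE = qvB ⇒ E = vB = (1.32×10^5)(0.0103) = 1360 V/m.

E ≈ 1360 V/m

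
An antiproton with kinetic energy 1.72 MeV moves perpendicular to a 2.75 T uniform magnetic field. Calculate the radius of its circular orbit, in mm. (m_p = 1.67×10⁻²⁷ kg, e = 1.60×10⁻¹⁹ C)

Convert the energy: K = 1.72 MeV = 2.75×10^-13 J.
v = √(2K/m) = √(2·2.75×10^-13/1.67×10^-27) = 1.82×10^7 m/s.
r = mv/(qB) = (1.67×10^-27)(1.82×10^7) / [(1×1.60×10^-19)(2.75)] = 0.0689 m.

r ≈ 68.9 mm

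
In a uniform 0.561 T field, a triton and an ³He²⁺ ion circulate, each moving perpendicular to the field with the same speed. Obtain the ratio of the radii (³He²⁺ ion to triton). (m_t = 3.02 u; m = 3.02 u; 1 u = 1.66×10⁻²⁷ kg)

ratio ≈ 0.500

r = mv/(qB) ⇒ at equal v, r ∝ m/q.
r_{³He²⁺ ion}/r_{triton} = 0.500.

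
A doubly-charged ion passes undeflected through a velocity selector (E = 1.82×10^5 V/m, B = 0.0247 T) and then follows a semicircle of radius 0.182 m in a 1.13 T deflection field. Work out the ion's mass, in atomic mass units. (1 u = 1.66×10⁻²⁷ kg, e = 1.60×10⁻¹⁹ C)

m ≈ 5.38 u

v = E/B₁ = 7.37×10^6 m/s.
From r = mv/(qB₂), m = qB₂r/v = (2×1.60×10^-19)(1.13)(0.182) / (7.37×10^6) = 8.93×10^-27 kg.
In atomic mass units: m = 8.93×10^-27 / 1.66×10^-27 = 5.38 u.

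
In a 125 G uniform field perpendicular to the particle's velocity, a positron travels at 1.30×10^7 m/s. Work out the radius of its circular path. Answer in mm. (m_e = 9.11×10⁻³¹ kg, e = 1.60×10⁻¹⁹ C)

The magnetic force provides the centripetal force: qvB = mv²/r, so r = mv/(qB).
r = (9.11×10^-31 kg)(1.30×10^7 m/s) / [(1×1.60×10^-19 C)(0.0125 T)] = 5.92×10^-3 m.

r ≈ 5.92 mm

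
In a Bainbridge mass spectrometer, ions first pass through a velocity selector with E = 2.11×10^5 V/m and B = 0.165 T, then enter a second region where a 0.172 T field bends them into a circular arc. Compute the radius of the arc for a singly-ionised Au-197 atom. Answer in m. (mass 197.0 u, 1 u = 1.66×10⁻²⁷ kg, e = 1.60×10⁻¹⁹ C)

The selector passes v = E/B = 2.11×10^5/0.165 = 1.28×10^6 m/s.
In the deflection region, r = mv/(qB₂) = (3.27×10^-25)(1.28×10^6) / [(1×1.60×10^-19)(0.172)] = 15.2 m.

r ≈ 15.2 m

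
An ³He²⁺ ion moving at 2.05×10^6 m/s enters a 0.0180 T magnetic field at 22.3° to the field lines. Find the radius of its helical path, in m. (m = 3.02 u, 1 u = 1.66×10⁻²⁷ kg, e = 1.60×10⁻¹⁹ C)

r ≈ 0.677 m

Only the perpendicular component v⊥ = v sin22.3° = 7.78×10^5 m/s is bent by the field.
r = m v⊥ /(qB) = (5.01×10^-27)(7.78×10^5) / [(2×1.60×10^-19)(0.0180)] = 0.677 m.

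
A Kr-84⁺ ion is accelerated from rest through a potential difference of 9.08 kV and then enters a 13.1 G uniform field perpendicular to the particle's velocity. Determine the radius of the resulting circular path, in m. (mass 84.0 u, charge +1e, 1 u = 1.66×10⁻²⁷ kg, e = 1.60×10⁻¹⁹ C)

r ≈ 96.0 m

The kinetic energy gained is K = qV = (1×1.60×10^-19)(9080) = 1.45×10^-15 J.
v = √(2K/m) = 1.44×10^5 m/s.
r = mv/(qB) = (1.39×10^-25)(1.44×10^5) / [(1×1.60×10^-19)(1.31×10^-3)] = 96.0 m.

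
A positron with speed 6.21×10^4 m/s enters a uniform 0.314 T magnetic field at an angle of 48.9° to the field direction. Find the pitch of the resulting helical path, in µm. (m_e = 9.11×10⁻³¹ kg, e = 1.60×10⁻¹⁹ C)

The velocity component along B is v∥ = v cos48.9° = 4.08×10^4 m/s.
The cyclotron period T = 2πm/(qB) = 1.14×10^-10 s is set by m, q, B alone.
Pitch = v∥·T = (4.08×10^4)(1.14×10^-10) = 4.65×10^-6 m.

pitch ≈ 4.65 µm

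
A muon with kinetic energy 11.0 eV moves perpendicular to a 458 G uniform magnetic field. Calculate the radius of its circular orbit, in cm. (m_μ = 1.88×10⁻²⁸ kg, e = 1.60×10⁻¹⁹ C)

r ≈ 0.351 cm

Convert the energy: K = 11.0 eV = 1.76×10^-18 J.
v = √(2K/m) = √(2·1.76×10^-18/1.88×10^-28) = 1.37×10^5 m/s.
r = mv/(qB) = (1.88×10^-28)(1.37×10^5) / [(1×1.60×10^-19)(0.0458)] = 3.51×10^-3 m.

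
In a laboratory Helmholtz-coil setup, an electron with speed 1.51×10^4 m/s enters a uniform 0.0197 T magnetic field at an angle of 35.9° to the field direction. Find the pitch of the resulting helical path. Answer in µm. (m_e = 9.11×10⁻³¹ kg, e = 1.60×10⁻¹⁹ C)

The velocity component along B is v∥ = v cos35.9° = 1.22×10^4 m/s.
The cyclotron period T = 2πm/(qB) = 1.82×10^-9 s is set by m, q, B alone.
Pitch = v∥·T = (1.22×10^4)(1.82×10^-9) = 2.22×10^-5 m.

pitch ≈ 22.2 µm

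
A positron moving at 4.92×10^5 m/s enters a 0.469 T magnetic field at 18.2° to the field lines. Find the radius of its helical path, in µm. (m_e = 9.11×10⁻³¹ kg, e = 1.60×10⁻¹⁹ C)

r ≈ 1.87 µm

Only the perpendicular component v⊥ = v sin18.2° = 1.54×10^5 m/s is bent by the field.
r = m v⊥ /(qB) = (9.11×10^-31)(1.54×10^5) / [(1×1.60×10^-19)(0.469)] = 1.87×10^-6 m.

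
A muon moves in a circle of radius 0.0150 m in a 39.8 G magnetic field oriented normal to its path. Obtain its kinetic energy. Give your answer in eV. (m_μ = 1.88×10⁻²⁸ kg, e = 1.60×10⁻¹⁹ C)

K ≈ 1.52 eV

v = qBr/m = (1×1.60×10^-19)(3.98×10^-3)(0.0150) / (1.88×10^-28) = 5.08×10^4 m/s.
K = ½mv² = 0.5·(1.88×10^-28)·(5.08×10^4)² = 2.43×10^-19 J = 1.52 eV.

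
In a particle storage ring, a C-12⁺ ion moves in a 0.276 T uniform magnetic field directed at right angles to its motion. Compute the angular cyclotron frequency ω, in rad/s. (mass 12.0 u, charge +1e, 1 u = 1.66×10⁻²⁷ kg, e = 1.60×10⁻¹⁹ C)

ω = qB/m = (1×1.60×10^-19)(0.276) / (1.99×10^-26) = 2.22×10^6 rad/s.

ω ≈ 2.22×10^6 rad/s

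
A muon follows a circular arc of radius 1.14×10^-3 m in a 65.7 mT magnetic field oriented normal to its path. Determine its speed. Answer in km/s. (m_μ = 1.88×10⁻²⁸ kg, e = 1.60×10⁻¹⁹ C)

From qvB = mv²/r, v = qBr/m.
v = (1×1.60×10^-19)(0.0657)(1.14×10^-3) / (1.88×10^-28) = 6.37×10^4 m/s.

v ≈ 63.7 km/s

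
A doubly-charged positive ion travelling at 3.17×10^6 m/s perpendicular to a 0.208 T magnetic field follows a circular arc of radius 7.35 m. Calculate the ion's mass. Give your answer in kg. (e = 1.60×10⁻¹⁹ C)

qvB = mv²/r ⇒ m = qBr/v.
m = (2×1.60×10^-19)(0.208)(7.35) / (3.17×10^6) = 1.54×10^-25 kg.

m ≈ 1.54×10^-25 kg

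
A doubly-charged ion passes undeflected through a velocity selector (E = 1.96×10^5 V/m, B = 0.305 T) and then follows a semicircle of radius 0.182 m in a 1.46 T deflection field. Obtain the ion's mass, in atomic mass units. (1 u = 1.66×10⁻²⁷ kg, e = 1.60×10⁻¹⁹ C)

v = E/B₁ = 6.43×10^5 m/s.
From r = mv/(qB₂), m = qB₂r/v = (2×1.60×10^-19)(1.46)(0.182) / (6.43×10^5) = 1.32×10^-25 kg.
In atomic mass units: m = 1.32×10^-25 / 1.66×10^-27 = 79.7 u.

m ≈ 79.7 u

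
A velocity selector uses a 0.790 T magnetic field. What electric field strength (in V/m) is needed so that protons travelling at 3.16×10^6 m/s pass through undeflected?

E ≈ 2.50×10^6 V/m

qE = qvB ⇒ E = vB = (3.16×10^6)(0.790) = 2.50×10^6 V/m.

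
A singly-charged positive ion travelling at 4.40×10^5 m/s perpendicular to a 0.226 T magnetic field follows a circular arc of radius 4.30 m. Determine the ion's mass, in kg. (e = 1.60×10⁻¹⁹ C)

qvB = mv²/r ⇒ m = qBr/v.
m = (1×1.60×10^-19)(0.226)(4.30) / (4.40×10^5) = 3.53×10^-25 kg.

m ≈ 3.53×10^-25 kg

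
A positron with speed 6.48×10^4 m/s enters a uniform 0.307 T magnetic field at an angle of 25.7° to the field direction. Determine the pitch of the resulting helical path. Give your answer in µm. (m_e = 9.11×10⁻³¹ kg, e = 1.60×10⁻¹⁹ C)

pitch ≈ 6.80 µm

The velocity component along B is v∥ = v cos25.7° = 5.84×10^4 m/s.
The cyclotron period T = 2πm/(qB) = 1.17×10^-10 s is set by m, q, B alone.
Pitch = v∥·T = (5.84×10^4)(1.17×10^-10) = 6.80×10^-6 m.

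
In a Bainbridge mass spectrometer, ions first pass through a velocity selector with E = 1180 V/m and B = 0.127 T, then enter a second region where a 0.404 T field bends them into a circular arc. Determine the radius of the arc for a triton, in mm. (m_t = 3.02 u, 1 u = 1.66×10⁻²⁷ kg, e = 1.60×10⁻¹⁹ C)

r ≈ 0.721 mm

The selector passes v = E/B = 1180/0.127 = 9290 m/s.
In the deflection region, r = mv/(qB₂) = (5.01×10^-27)(9290) / [(1×1.60×10^-19)(0.404)] = 7.21×10^-4 m.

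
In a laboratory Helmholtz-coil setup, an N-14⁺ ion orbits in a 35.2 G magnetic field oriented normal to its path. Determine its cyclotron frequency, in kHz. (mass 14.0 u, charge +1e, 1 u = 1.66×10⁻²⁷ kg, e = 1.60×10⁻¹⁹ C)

f ≈ 3.86 kHz

f = qB/(2πm) = (1×1.60×10^-19)(3.52×10^-3) / [2π(2.32×10^-26)] = 3860 Hz.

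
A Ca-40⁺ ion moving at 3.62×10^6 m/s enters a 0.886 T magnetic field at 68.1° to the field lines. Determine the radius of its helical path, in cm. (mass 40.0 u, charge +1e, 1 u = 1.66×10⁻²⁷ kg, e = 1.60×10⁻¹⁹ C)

r ≈ 157 cm

Only the perpendicular component v⊥ = v sin68.1° = 3.36×10^6 m/s is bent by the field.
r = m v⊥ /(qB) = (6.64×10^-26)(3.36×10^6) / [(1×1.60×10^-19)(0.886)] = 1.57 m.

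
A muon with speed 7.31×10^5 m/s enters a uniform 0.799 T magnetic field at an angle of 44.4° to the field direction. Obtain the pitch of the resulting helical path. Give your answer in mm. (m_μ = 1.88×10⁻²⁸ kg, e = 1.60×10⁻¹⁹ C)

The velocity component along B is v∥ = v cos44.4° = 5.22×10^5 m/s.
The cyclotron period T = 2πm/(qB) = 9.24×10^-9 s is set by m, q, B alone.
Pitch = v∥·T = (5.22×10^5)(9.24×10^-9) = 4.83×10^-3 m.

pitch ≈ 4.83 mm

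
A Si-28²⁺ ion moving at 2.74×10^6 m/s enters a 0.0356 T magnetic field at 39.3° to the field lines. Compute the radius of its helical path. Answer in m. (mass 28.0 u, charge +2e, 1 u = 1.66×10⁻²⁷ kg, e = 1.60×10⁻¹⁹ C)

r ≈ 7.08 m

Only the perpendicular component v⊥ = v sin39.3° = 1.74×10^6 m/s is bent by the field.
r = m v⊥ /(qB) = (4.65×10^-26)(1.74×10^6) / [(2×1.60×10^-19)(0.0356)] = 7.08 m.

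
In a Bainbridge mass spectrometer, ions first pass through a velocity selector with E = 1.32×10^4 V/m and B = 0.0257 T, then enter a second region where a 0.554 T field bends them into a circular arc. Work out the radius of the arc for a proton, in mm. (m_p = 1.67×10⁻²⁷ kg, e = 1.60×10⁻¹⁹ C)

The selector passes v = E/B = 1.32×10^4/0.0257 = 5.14×10^5 m/s.
In the deflection region, r = mv/(qB₂) = (1.67×10^-27)(5.14×10^5) / [(1×1.60×10^-19)(0.554)] = 9.68×10^-3 m.

r ≈ 9.68 mm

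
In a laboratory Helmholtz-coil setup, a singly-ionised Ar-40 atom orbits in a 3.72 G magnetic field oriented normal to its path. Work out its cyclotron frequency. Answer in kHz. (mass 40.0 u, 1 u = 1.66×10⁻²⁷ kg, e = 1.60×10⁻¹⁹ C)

f = qB/(2πm) = (1×1.60×10^-19)(3.72×10^-4) / [2π(6.64×10^-26)] = 143 Hz.

f ≈ 0.143 kHz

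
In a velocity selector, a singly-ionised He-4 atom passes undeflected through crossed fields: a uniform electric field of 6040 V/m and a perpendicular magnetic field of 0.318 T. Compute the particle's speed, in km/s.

v ≈ 19.0 km/s

For zero net force, qE = qvB, so v = E/B.
v = (6040) / (0.318) = 1.90×10^4 m/s.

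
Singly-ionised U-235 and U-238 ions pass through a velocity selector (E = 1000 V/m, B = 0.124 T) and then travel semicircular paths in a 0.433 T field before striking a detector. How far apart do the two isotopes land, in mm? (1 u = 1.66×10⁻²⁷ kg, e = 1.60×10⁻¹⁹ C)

Δd ≈ 1.16 mm

Both emerge at v = E/B₁ = 8060 m/s.
r = mv/(qB₂), so r₁ = 0.045409 m and r₂ = 0.045989 m, giving Δr = 5.80×10^-4 m.
After a semicircle each ion lands a diameter 2r from the entry slit, so the separation is 2Δr = 1.16×10^-3 m.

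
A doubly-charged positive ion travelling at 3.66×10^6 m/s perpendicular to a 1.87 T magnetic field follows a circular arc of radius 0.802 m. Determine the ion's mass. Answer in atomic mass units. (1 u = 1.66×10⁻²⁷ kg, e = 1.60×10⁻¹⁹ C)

m ≈ 79.0 u

qvB = mv²/r ⇒ m = qBr/v.
m = (2×1.60×10^-19)(1.87)(0.802) / (3.66×10^6) = 1.31×10^-25 kg = 79.0 u.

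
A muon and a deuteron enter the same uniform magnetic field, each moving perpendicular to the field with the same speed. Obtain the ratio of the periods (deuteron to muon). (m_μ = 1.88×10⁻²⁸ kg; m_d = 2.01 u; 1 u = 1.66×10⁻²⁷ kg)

T = 2πm/(qB) is independent of speed, so T₂/T₁ = (m₂/q₂)/(m₁/q₁).
T_{deuteron}/T_{muon} = (3.34×10^-27/1e) / (1.88×10^-28/1e) = 17.7.

ratio ≈ 17.7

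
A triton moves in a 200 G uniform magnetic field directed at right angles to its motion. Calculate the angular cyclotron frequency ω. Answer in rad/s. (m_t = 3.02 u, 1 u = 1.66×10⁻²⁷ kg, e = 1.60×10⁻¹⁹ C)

ω ≈ 6.38×10^5 rad/s

ω = qB/m = (1×1.60×10^-19)(0.0200) / (5.01×10^-27) = 6.38×10^5 rad/s.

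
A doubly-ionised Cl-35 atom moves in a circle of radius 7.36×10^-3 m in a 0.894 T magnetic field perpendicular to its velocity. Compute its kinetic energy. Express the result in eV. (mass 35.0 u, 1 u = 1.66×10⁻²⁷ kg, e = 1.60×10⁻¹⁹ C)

K ≈ 238 eV

v = qBr/m = (2×1.60×10^-19)(0.894)(7.36×10^-3) / (5.81×10^-26) = 3.62×10^4 m/s.
K = ½mv² = 0.5·(5.81×10^-26)·(3.62×10^4)² = 3.82×10^-17 J = 238 eV.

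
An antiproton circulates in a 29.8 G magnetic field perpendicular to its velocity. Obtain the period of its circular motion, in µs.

T ≈ 22.0 µs

The cyclotron period is independent of speed: T = 2πm/(qB).
T = 2π(1.67×10^-27) / [(1×1.60×10^-19)(2.98×10^-3)] = 2.20×10^-5 s.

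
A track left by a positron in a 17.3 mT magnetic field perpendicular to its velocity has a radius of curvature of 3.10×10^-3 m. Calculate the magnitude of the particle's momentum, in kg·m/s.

Since qvB = mv²/r, the momentum p = mv = qBr.
p = (1×1.60×10^-19)(0.0173)(3.10×10^-3) = 8.58×10^-24 kg·m/s.

p ≈ 8.58×10^-24 kg·m/s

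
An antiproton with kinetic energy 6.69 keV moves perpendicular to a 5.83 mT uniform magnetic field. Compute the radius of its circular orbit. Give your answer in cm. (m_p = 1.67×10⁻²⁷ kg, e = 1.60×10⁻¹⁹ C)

Convert the energy: K = 6.69 keV = 1.07×10^-15 J.
v = √(2K/m) = √(2·1.07×10^-15/1.67×10^-27) = 1.13×10^6 m/s.
r = mv/(qB) = (1.67×10^-27)(1.13×10^6) / [(1×1.60×10^-19)(5.83×10^-3)] = 2.03 m.

r ≈ 203 cm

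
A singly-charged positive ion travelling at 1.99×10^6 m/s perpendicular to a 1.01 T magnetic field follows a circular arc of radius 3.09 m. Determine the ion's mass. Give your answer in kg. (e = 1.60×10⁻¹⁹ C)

qvB = mv²/r ⇒ m = qBr/v.
m = (1×1.60×10^-19)(1.01)(3.09) / (1.99×10^6) = 2.51×10^-25 kg.

m ≈ 2.51×10^-25 kg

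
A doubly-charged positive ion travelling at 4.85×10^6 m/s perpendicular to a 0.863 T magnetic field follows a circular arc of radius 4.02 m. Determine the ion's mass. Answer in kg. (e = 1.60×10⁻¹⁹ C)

m ≈ 2.29×10^-25 kg

qvB = mv²/r ⇒ m = qBr/v.
m = (2×1.60×10^-19)(0.863)(4.02) / (4.85×10^6) = 2.29×10^-25 kg.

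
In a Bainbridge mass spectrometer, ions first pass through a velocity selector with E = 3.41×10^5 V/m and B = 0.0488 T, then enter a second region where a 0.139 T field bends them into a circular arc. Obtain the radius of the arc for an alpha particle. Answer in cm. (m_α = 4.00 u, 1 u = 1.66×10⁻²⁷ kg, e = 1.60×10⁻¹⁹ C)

The selector passes v = E/B = 3.41×10^5/0.0488 = 6.99×10^6 m/s.
In the deflection region, r = mv/(qB₂) = (6.64×10^-27)(6.99×10^6) / [(2×1.60×10^-19)(0.139)] = 1.04 m.

r ≈ 104 cm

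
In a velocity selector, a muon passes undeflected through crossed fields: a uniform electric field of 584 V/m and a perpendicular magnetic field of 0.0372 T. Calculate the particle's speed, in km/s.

For zero net force, qE = qvB, so v = E/B.
v = (584) / (0.0372) = 1.57×10^4 m/s.

v ≈ 15.7 km/s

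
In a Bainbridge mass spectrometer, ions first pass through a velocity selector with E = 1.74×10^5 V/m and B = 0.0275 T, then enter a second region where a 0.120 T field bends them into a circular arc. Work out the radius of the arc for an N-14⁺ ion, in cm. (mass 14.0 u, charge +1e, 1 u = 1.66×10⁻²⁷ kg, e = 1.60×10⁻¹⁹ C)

The selector passes v = E/B = 1.74×10^5/0.0275 = 6.33×10^6 m/s.
In the deflection region, r = mv/(qB₂) = (2.32×10^-26)(6.33×10^6) / [(1×1.60×10^-19)(0.120)] = 7.66 m.

r ≈ 766 cm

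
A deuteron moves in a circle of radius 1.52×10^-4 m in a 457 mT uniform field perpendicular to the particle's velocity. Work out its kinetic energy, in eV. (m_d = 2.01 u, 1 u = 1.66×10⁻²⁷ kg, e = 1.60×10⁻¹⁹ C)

v = qBr/m = (1×1.60×10^-19)(0.457)(1.52×10^-4) / (3.34×10^-27) = 3330 m/s.
K = ½mv² = 0.5·(3.34×10^-27)·(3330)² = 1.85×10^-20 J = 0.116 eV.

K ≈ 0.116 eV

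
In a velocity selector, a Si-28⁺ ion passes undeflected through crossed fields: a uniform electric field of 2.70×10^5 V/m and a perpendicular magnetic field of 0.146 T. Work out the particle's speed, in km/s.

For zero net force, qE = qvB, so v = E/B.
v = (2.70×10^5) / (0.146) = 1.85×10^6 m/s.

v ≈ 1850 km/s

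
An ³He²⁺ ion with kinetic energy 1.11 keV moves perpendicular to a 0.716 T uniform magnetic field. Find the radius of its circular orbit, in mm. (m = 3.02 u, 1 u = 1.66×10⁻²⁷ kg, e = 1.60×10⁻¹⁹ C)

Convert the energy: K = 1.11 keV = 1.78×10^-16 J.
v = √(2K/m) = √(2·1.78×10^-16/5.01×10^-27) = 2.66×10^5 m/s.
r = mv/(qB) = (5.01×10^-27)(2.66×10^5) / [(2×1.60×10^-19)(0.716)] = 5.82×10^-3 m.

r ≈ 5.82 mm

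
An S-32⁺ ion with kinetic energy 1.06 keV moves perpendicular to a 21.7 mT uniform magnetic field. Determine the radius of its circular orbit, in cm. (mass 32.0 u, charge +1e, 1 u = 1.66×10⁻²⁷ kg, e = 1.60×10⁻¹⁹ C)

Convert the energy: K = 1.06 keV = 1.70×10^-16 J.
v = √(2K/m) = √(2·1.70×10^-16/5.31×10^-26) = 7.99×10^4 m/s.
r = mv/(qB) = (5.31×10^-26)(7.99×10^4) / [(1×1.60×10^-19)(0.0217)] = 1.22 m.

r ≈ 122 cm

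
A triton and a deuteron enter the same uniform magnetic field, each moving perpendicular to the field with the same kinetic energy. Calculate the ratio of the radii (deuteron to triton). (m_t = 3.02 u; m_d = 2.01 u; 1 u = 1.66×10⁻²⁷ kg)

r = √(2mK)/(qB) ⇒ at equal K, r ∝ √m/q.
r_{deuteron}/r_{triton} = 0.816.

ratio ≈ 0.816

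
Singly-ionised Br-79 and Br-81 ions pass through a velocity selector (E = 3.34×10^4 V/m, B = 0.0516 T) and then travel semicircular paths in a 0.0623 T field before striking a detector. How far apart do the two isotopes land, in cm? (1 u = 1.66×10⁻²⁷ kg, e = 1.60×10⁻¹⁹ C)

Δd ≈ 43.1 cm

Both emerge at v = E/B₁ = 6.47×10^5 m/s.
r = mv/(qB₂), so r₁ = 8.516 m and r₂ = 8.731 m, giving Δr = 0.216 m.
After a semicircle each ion lands a diameter 2r from the entry slit, so the separation is 2Δr = 0.431 m.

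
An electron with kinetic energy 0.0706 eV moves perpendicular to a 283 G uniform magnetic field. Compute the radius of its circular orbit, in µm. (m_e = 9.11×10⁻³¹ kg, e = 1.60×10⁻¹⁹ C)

Convert the energy: K = 0.0706 eV = 1.13×10^-20 J.
v = √(2K/m) = √(2·1.13×10^-20/9.11×10^-31) = 1.57×10^5 m/s.
r = mv/(qB) = (9.11×10^-31)(1.57×10^5) / [(1×1.60×10^-19)(0.0283)] = 3.17×10^-5 m.

r ≈ 31.7 µm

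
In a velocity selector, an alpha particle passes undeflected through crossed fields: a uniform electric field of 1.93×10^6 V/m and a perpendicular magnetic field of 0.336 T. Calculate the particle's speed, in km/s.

For zero net force, qE = qvB, so v = E/B.
v = (1.93×10^6) / (0.336) = 5.74×10^6 m/s.

v ≈ 5740 km/s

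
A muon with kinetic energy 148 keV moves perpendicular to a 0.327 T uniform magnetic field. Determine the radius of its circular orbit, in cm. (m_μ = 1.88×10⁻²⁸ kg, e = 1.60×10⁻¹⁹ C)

Convert the energy: K = 148 keV = 2.37×10^-14 J.
v = √(2K/m) = √(2·2.37×10^-14/1.88×10^-28) = 1.59×10^7 m/s.
r = mv/(qB) = (1.88×10^-28)(1.59×10^7) / [(1×1.60×10^-19)(0.327)] = 0.0570 m.

r ≈ 5.70 cm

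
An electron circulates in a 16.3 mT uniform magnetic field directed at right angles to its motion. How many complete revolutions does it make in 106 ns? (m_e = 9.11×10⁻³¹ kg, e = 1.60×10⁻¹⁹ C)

N = 48

T = 2πm/(qB) = 2π(9.11×10^-31) / [(1×1.60×10^-19)(0.0163)] = 2.1948×10^-9 s.
N = t/T = 1.06×10^-7 / 2.1948×10^-9 ≈ 48.30, so 48 complete revolutions.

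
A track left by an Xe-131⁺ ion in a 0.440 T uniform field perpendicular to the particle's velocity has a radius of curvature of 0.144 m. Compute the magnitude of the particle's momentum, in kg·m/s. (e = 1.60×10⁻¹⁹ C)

p ≈ 1.01×10^-20 kg·m/s

Since qvB = mv²/r, the momentum p = mv = qBr.
p = (1×1.60×10^-19)(0.440)(0.144) = 1.01×10^-20 kg·m/s.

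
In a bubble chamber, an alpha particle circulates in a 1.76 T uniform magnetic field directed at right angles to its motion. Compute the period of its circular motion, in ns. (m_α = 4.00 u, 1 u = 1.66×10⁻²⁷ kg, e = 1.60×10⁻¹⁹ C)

T ≈ 74.1 ns

The cyclotron period is independent of speed: T = 2πm/(qB).
T = 2π(6.64×10^-27) / [(2×1.60×10^-19)(1.76)] = 7.41×10^-8 s.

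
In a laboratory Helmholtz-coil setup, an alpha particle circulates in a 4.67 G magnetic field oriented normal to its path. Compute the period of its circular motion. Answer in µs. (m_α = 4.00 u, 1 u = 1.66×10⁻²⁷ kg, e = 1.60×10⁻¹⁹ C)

The cyclotron period is independent of speed: T = 2πm/(qB).
T = 2π(6.64×10^-27) / [(2×1.60×10^-19)(4.67×10^-4)] = 2.79×10^-4 s.

T ≈ 279 µs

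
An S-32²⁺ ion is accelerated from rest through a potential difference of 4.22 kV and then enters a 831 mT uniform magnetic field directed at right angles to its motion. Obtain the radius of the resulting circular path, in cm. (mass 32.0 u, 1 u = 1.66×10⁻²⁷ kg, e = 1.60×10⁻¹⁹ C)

The kinetic energy gained is K = qV = (2×1.60×10^-19)(4220) = 1.35×10^-15 J.
v = √(2K/m) = 2.25×10^5 m/s.
r = mv/(qB) = (5.31×10^-26)(2.25×10^5) / [(2×1.60×10^-19)(0.831)] = 0.0450 m.

r ≈ 4.50 cm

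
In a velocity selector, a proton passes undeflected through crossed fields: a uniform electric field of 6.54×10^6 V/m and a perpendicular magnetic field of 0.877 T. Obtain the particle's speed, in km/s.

For zero net force, qE = qvB, so v = E/B.
v = (6.54×10^6) / (0.877) = 7.46×10^6 m/s.

v ≈ 7460 km/s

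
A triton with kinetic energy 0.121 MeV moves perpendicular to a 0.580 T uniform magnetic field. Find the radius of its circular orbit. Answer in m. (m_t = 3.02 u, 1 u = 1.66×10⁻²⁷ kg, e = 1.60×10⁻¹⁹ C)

Convert the energy: K = 0.121 MeV = 1.94×10^-14 J.
v = √(2K/m) = √(2·1.94×10^-14/5.01×10^-27) = 2.78×10^6 m/s.
r = mv/(qB) = (5.01×10^-27)(2.78×10^6) / [(1×1.60×10^-19)(0.580)] = 0.150 m.

r ≈ 0.150 m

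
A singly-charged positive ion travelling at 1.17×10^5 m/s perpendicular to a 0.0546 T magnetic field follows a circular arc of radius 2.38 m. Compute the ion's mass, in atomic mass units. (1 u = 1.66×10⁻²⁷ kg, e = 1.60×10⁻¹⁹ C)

m ≈ 107 u

qvB = mv²/r ⇒ m = qBr/v.
m = (1×1.60×10^-19)(0.0546)(2.38) / (1.17×10^5) = 1.78×10^-25 kg = 107 u.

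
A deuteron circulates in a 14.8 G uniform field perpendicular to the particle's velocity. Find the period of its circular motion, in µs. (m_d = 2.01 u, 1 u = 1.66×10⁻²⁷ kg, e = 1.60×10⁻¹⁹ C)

The cyclotron period is independent of speed: T = 2πm/(qB).
T = 2π(3.34×10^-27) / [(1×1.60×10^-19)(1.48×10^-3)] = 8.85×10^-5 s.

T ≈ 88.5 µs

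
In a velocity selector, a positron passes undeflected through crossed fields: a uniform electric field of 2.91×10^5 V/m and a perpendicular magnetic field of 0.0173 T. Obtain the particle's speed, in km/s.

v ≈ 16800 km/s

For zero net force, qE = qvB, so v = E/B.
v = (2.91×10^5) / (0.0173) = 1.68×10^7 m/s.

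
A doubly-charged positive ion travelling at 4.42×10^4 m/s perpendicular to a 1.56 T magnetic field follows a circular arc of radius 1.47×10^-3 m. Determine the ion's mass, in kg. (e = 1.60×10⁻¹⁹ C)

qvB = mv²/r ⇒ m = qBr/v.
m = (2×1.60×10^-19)(1.56)(1.47×10^-3) / (4.42×10^4) = 1.66×10^-26 kg.

m ≈ 1.66×10^-26 kg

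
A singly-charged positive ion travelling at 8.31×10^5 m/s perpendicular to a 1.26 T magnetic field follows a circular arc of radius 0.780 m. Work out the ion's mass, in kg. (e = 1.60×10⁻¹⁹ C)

m ≈ 1.89×10^-25 kg

qvB = mv²/r ⇒ m = qBr/v.
m = (1×1.60×10^-19)(1.26)(0.780) / (8.31×10^5) = 1.89×10^-25 kg.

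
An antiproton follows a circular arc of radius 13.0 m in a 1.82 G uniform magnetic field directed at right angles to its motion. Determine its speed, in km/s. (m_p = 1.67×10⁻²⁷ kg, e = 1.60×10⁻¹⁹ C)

From qvB = mv²/r, v = qBr/m.
v = (1×1.60×10^-19)(1.82×10^-4)(13.0) / (1.67×10^-27) = 2.27×10^5 m/s.

v ≈ 227 km/s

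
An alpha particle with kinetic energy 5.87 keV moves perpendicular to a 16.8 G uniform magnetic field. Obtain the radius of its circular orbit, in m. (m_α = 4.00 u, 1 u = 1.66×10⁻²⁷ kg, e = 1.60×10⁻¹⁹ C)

Convert the energy: K = 5.87 keV = 9.39×10^-16 J.
v = √(2K/m) = √(2·9.39×10^-16/6.64×10^-27) = 5.32×10^5 m/s.
r = mv/(qB) = (6.64×10^-27)(5.32×10^5) / [(2×1.60×10^-19)(1.68×10^-3)] = 6.57 m.

r ≈ 6.57 m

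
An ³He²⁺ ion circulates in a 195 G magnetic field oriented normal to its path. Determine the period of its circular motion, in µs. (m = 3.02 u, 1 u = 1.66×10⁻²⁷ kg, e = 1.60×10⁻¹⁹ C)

T ≈ 5.05 µs

The cyclotron period is independent of speed: T = 2πm/(qB).
T = 2π(5.01×10^-27) / [(2×1.60×10^-19)(0.0195)] = 5.05×10^-6 s.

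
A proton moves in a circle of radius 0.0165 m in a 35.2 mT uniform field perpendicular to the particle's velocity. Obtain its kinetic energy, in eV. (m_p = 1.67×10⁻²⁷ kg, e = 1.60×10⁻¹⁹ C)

v = qBr/m = (1×1.60×10^-19)(0.0352)(0.0165) / (1.67×10^-27) = 5.56×10^4 m/s.
K = ½mv² = 0.5·(1.67×10^-27)·(5.56×10^4)² = 2.59×10^-18 J = 16.2 eV.

K ≈ 16.2 eV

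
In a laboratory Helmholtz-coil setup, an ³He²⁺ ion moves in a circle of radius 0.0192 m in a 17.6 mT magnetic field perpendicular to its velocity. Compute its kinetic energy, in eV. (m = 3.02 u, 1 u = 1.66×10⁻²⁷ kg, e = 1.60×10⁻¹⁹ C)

v = qBr/m = (2×1.60×10^-19)(0.0176)(0.0192) / (5.01×10^-27) = 2.16×10^4 m/s.
K = ½mv² = 0.5·(5.01×10^-27)·(2.16×10^4)² = 1.17×10^-18 J = 7.29 eV.

K ≈ 7.29 eV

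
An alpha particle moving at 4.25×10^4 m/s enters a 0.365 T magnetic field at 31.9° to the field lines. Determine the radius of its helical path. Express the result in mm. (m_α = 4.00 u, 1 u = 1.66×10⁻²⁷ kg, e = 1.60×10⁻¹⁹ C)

Only the perpendicular component v⊥ = v sin31.9° = 2.25×10^4 m/s is bent by the field.
r = m v⊥ /(qB) = (6.64×10^-27)(2.25×10^4) / [(2×1.60×10^-19)(0.365)] = 1.28×10^-3 m.

r ≈ 1.28 mm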